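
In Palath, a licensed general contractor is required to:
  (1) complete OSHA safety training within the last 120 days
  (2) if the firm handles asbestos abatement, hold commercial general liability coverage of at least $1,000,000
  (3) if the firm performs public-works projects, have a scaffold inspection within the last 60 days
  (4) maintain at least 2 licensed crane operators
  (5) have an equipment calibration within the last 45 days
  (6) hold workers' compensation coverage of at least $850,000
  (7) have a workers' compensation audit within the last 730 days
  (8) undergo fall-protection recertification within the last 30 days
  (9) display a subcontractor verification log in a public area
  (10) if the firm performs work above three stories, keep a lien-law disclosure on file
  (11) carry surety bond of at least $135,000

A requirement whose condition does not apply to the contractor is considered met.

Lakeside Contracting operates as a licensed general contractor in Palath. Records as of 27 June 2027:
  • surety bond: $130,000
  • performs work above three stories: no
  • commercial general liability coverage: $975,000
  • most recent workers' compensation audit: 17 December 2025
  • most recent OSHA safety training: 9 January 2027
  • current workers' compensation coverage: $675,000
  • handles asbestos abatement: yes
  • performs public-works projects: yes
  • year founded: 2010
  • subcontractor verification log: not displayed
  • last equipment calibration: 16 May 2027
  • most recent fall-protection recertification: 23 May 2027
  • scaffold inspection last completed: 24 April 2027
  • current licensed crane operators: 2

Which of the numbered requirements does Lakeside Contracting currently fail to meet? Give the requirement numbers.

1. OSHA safety training 169 days ago vs limit 120 → not met
2. condition 'handles asbestos abatement' holds; commercial general liability coverage $975,000 < $1,000,000 → not met
3. condition 'performs public-works projects' holds; scaffold inspection 64 days ago vs limit 60 → not met
4. licensed crane operators 2 ≥ 2 → met
5. equipment calibration 42 days ago vs limit 45 → met
6. workers' compensation coverage $675,000 < $850,000 → not met
7. workers' compensation audit 557 days ago vs limit 730 → met
8. fall-protection recertification 35 days ago vs limit 30 → not met
9. subcontractor verification log absent → not met
10. condition 'performs work above three stories' does not hold → requirement n/a → met
11. surety bond $130,000 < $135,000 → not met
Not met: 1, 2, 3, 6, 8, 9, 11

1, 2, 3, 6, 8, 9, 11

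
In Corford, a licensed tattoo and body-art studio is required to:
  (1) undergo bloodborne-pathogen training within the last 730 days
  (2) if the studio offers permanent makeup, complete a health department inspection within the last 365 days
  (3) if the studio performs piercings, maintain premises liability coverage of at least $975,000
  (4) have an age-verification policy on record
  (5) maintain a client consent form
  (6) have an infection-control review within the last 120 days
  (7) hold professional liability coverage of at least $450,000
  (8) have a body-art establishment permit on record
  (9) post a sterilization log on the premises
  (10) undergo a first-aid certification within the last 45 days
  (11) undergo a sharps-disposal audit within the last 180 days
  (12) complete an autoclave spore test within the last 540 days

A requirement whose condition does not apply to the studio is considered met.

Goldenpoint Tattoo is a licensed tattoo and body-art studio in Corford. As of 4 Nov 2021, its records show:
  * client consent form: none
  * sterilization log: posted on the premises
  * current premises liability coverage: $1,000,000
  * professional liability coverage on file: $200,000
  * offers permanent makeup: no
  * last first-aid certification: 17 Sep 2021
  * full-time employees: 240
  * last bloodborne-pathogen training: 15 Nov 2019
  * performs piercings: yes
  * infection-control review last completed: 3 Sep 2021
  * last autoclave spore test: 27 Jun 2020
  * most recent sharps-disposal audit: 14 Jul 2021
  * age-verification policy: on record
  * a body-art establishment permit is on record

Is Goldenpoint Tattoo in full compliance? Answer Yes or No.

1. bloodborne-pathogen training 720 days ago vs limit 730 → met
2. condition 'offers permanent makeup' does not hold → requirement n/a → met
3. condition 'performs piercings' holds; premises liability coverage $1,000,000 ≥ $975,000 → met
4. age-verification policy present → met
5. client consent form absent → not met
6. infection-control review 62 days ago vs limit 120 → met
7. professional liability coverage $200,000 < $450,000 → not met
8. body-art establishment permit present → met
9. sterilization log present → met
10. first-aid certification 48 days ago vs limit 45 → not met
11. sharps-disposal audit 113 days ago vs limit 180 → met
12. autoclave spore test 495 days ago vs limit 540 → met
Not met: 5, 7, 10

No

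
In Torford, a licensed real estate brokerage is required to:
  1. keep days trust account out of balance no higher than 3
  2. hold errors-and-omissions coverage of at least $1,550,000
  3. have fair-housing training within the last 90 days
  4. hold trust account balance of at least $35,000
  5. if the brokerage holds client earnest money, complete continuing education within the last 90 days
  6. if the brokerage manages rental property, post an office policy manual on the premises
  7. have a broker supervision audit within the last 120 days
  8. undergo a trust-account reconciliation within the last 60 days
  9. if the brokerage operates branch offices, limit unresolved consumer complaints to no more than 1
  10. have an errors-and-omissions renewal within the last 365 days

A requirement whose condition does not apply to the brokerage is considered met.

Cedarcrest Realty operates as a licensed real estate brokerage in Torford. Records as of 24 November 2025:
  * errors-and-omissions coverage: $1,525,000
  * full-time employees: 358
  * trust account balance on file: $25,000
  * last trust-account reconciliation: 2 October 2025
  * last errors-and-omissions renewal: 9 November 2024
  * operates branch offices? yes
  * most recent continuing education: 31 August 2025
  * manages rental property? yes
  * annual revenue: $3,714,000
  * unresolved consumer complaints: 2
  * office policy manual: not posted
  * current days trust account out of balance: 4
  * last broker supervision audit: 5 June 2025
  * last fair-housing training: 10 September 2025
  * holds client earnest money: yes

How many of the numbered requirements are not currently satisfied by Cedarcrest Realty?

1. days trust account out of balance 4 > 3 → not met
2. errors-and-omissions coverage $1,525,000 < $1,550,000 → not met
3. fair-housing training 75 days ago vs limit 90 → met
4. trust account balance $25,000 < $35,000 → not met
5. condition 'holds client earnest money' holds; continuing education 85 days ago vs limit 90 → met
6. condition 'manages rental property' holds; office policy manual absent → not met
7. broker supervision audit 172 days ago vs limit 120 → not met
8. trust-account reconciliation 53 days ago vs limit 60 → met
9. condition 'operates branch offices' holds; unresolved consumer complaints 2 > 1 → not met
10. errors-and-omissions renewal 380 days ago vs limit 365 → not met
Not met: 7 of 10

7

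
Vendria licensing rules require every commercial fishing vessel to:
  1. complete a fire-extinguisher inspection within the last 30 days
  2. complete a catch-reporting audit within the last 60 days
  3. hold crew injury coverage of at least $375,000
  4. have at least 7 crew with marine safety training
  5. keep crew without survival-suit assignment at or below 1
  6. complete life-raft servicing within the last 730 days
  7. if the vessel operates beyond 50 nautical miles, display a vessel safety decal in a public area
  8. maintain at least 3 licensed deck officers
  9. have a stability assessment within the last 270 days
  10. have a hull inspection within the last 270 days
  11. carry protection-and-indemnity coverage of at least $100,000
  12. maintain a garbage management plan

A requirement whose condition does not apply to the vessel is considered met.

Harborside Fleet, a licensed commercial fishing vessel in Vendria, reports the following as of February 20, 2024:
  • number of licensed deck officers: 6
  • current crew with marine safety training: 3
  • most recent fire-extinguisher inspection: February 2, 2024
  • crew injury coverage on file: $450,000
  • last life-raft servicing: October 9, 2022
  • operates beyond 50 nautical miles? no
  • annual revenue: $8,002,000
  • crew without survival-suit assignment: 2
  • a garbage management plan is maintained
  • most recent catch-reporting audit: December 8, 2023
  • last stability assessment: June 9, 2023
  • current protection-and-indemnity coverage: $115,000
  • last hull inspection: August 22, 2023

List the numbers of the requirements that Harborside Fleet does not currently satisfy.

2, 4, 5

1. fire-extinguisher inspection 18 days ago vs limit 30 → met
2. catch-reporting audit 74 days ago vs limit 60 → not met
3. crew injury coverage $450,000 ≥ $375,000 → met
4. crew with marine safety training 3 < 7 → not met
5. crew without survival-suit assignment 2 > 1 → not met
6. life-raft servicing 499 days ago vs limit 730 → met
7. condition 'operates beyond 50 nautical miles' does not hold → requirement n/a → met
8. licensed deck officers 6 ≥ 3 → met
9. stability assessment 256 days ago vs limit 270 → met
10. hull inspection 182 days ago vs limit 270 → met
11. protection-and-indemnity coverage $115,000 ≥ $100,000 → met
12. garbage management plan present → met
Not met: 2, 4, 5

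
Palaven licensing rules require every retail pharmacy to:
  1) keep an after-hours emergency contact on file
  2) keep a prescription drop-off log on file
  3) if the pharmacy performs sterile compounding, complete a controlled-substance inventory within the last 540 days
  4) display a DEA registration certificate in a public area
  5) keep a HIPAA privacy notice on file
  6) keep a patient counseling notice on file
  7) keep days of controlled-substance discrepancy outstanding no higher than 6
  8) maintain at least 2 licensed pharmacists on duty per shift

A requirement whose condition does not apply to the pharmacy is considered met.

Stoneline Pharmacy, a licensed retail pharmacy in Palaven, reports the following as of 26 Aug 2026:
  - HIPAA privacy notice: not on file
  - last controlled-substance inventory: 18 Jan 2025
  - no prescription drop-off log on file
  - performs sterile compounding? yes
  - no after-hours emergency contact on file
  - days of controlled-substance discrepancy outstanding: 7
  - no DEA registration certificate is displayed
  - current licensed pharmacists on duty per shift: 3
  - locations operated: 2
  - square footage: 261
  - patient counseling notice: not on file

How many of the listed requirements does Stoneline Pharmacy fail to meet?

1. after-hours emergency contact absent → not met
2. prescription drop-off log absent → not met
3. condition 'performs sterile compounding' holds; controlled-substance inventory 585 days ago vs limit 540 → not met
4. DEA registration certificate absent → not met
5. HIPAA privacy notice absent → not met
6. patient counseling notice absent → not met
7. days of controlled-substance discrepancy outstanding 7 > 6 → not met
8. licensed pharmacists on duty per shift 3 ≥ 2 → met
Not met: 7 of 8

7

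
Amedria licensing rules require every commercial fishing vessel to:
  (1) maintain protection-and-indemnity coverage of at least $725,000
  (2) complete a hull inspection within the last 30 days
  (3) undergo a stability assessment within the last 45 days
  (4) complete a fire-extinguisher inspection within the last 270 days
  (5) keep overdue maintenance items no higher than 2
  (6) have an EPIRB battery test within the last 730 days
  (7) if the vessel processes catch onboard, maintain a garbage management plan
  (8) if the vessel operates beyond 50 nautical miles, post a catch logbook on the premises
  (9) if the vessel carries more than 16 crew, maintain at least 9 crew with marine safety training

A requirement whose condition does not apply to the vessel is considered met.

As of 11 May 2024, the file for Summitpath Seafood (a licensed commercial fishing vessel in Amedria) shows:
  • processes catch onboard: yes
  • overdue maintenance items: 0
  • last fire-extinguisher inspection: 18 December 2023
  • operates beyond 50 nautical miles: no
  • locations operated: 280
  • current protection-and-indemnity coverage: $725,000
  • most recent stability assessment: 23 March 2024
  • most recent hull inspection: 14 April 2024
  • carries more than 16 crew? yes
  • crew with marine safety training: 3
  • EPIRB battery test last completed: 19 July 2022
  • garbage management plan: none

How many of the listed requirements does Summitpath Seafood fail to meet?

3

1. protection-and-indemnity coverage $725,000 ≥ $725,000 → met
2. hull inspection 27 days ago vs limit 30 → met
3. stability assessment 49 days ago vs limit 45 → not met
4. fire-extinguisher inspection 145 days ago vs limit 270 → met
5. overdue maintenance items 0 ≤ 2 → met
6. EPIRB battery test 662 days ago vs limit 730 → met
7. condition 'processes catch onboard' holds; garbage management plan absent → not met
8. condition 'operates beyond 50 nautical miles' does not hold → requirement n/a → met
9. condition 'carries more than 16 crew' holds; crew with marine safety training 3 < 9 → not met
Not met: 3 of 9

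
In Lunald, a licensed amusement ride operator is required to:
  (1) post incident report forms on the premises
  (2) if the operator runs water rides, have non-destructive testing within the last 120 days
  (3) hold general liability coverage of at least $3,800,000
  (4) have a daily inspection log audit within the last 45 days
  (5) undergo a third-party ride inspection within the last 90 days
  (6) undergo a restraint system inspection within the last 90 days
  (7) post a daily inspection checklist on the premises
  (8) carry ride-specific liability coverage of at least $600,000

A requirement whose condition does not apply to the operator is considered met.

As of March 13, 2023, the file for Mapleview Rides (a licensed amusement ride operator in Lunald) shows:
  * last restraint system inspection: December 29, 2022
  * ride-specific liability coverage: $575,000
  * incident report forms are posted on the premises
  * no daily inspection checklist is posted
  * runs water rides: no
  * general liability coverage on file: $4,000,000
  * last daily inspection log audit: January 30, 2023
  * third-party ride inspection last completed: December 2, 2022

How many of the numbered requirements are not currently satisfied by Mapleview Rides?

1. incident report forms present → met
2. condition 'runs water rides' does not hold → requirement n/a → met
3. general liability coverage $4,000,000 ≥ $3,800,000 → met
4. daily inspection log audit 42 days ago vs limit 45 → met
5. third-party ride inspection 101 days ago vs limit 90 → not met
6. restraint system inspection 74 days ago vs limit 90 → met
7. daily inspection checklist absent → not met
8. ride-specific liability coverage $575,000 < $600,000 → not met
Not met: 3 of 8

3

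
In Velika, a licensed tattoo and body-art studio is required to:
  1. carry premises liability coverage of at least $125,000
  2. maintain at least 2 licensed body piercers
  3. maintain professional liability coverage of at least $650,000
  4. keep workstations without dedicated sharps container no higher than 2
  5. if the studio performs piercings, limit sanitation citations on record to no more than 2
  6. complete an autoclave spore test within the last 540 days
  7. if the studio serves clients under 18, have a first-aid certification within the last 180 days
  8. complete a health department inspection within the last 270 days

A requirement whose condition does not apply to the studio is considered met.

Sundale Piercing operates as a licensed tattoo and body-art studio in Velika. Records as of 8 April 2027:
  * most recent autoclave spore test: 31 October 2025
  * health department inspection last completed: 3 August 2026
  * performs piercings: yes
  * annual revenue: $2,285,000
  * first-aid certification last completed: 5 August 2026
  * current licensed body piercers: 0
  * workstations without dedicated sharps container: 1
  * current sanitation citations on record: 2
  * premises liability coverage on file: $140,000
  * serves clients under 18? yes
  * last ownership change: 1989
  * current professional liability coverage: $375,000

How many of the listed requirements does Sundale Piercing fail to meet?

3

1. premises liability coverage $140,000 ≥ $125,000 → met
2. licensed body piercers 0 < 2 → not met
3. professional liability coverage $375,000 < $650,000 → not met
4. workstations without dedicated sharps container 1 ≤ 2 → met
5. condition 'performs piercings' holds; sanitation citations on record 2 ≤ 2 → met
6. autoclave spore test 524 days ago vs limit 540 → met
7. condition 'serves clients under 18' holds; first-aid certification 246 days ago vs limit 180 → not met
8. health department inspection 248 days ago vs limit 270 → met
Not met: 3 of 8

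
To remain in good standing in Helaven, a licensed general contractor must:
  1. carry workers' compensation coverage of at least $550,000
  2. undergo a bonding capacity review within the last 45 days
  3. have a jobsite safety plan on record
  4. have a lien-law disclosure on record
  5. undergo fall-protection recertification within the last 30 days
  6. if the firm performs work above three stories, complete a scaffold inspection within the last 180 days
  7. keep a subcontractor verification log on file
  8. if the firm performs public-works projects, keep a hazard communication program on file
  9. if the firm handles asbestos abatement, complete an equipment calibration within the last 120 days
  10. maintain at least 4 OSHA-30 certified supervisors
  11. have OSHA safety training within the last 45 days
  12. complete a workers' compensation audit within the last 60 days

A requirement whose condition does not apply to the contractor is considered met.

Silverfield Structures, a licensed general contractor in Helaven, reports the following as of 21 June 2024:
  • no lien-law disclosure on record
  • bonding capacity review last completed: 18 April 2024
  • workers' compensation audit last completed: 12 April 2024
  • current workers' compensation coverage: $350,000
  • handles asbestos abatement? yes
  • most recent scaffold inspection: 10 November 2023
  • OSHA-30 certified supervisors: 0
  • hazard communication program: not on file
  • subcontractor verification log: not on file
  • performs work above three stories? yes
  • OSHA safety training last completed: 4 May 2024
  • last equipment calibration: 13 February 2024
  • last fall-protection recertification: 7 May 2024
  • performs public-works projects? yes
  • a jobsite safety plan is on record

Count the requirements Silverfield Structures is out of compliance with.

1. workers' compensation coverage $350,000 < $550,000 → not met
2. bonding capacity review 64 days ago vs limit 45 → not met
3. jobsite safety plan present → met
4. lien-law disclosure absent → not met
5. fall-protection recertification 45 days ago vs limit 30 → not met
6. condition 'performs work above three stories' holds; scaffold inspection 224 days ago vs limit 180 → not met
7. subcontractor verification log absent → not met
8. condition 'performs public-works projects' holds; hazard communication program absent → not met
9. condition 'handles asbestos abatement' holds; equipment calibration 129 days ago vs limit 120 → not met
10. OSHA-30 certified supervisors 0 < 4 → not met
11. OSHA safety training 48 days ago vs limit 45 → not met
12. workers' compensation audit 70 days ago vs limit 60 → not met
Not met: 11 of 12

11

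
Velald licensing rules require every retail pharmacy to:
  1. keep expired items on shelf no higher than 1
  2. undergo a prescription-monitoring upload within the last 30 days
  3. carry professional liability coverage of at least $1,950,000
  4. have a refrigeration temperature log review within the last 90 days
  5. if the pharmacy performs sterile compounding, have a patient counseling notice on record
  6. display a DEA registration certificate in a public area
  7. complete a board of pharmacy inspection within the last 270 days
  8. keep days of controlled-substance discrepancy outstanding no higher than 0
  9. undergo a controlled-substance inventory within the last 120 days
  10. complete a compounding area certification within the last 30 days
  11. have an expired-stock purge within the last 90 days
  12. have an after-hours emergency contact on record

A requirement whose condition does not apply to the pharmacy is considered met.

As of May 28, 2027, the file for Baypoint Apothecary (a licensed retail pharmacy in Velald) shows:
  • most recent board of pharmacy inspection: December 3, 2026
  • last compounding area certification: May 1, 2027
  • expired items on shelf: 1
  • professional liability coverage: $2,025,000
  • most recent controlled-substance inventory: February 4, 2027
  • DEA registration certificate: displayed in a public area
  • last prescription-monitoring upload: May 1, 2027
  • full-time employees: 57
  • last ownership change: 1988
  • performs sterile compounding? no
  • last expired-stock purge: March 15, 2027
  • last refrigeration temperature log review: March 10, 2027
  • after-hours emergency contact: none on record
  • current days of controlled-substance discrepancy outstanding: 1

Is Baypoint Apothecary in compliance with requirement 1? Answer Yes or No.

Yes

1. expired items on shelf 1 ≤ 1 → met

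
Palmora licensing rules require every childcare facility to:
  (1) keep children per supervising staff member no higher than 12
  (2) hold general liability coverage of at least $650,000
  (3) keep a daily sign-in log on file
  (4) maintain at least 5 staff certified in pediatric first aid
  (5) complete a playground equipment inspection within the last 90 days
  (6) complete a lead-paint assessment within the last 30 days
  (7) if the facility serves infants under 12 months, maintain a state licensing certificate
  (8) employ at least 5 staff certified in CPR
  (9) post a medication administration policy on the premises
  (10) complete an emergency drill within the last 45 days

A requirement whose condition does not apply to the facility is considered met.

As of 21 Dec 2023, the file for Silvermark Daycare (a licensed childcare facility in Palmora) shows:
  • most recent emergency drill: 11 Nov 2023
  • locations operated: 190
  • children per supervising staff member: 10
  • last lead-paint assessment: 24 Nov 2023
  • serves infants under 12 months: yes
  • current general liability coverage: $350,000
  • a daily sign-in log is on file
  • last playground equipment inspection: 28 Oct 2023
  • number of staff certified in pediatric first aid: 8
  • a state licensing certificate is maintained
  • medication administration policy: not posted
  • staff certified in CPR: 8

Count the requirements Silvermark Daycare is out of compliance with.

2

1. children per supervising staff member 10 ≤ 12 → met
2. general liability coverage $350,000 < $650,000 → not met
3. daily sign-in log present → met
4. staff certified in pediatric first aid 8 ≥ 5 → met
5. playground equipment inspection 54 days ago vs limit 90 → met
6. lead-paint assessment 27 days ago vs limit 30 → met
7. condition 'serves infants under 12 months' holds; state licensing certificate present → met
8. staff certified in CPR 8 ≥ 5 → met
9. medication administration policy absent → not met
10. emergency drill 40 days ago vs limit 45 → met
Not met: 2 of 10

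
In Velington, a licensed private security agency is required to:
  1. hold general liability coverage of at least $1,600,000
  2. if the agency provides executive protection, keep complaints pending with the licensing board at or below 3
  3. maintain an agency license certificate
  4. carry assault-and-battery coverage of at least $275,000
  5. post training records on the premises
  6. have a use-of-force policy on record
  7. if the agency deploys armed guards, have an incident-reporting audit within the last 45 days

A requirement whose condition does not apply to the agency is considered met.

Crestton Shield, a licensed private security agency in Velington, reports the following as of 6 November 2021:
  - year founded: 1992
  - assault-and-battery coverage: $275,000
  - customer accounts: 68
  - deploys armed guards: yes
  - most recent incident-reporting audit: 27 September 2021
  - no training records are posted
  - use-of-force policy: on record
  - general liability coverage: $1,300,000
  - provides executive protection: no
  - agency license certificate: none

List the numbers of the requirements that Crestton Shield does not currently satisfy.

1, 3, 5

1. general liability coverage $1,300,000 < $1,600,000 → not met
2. condition 'provides executive protection' does not hold → requirement n/a → met
3. agency license certificate absent → not met
4. assault-and-battery coverage $275,000 ≥ $275,000 → met
5. training records absent → not met
6. use-of-force policy present → met
7. condition 'deploys armed guards' holds; incident-reporting audit 40 days ago vs limit 45 → met
Not met: 1, 3, 5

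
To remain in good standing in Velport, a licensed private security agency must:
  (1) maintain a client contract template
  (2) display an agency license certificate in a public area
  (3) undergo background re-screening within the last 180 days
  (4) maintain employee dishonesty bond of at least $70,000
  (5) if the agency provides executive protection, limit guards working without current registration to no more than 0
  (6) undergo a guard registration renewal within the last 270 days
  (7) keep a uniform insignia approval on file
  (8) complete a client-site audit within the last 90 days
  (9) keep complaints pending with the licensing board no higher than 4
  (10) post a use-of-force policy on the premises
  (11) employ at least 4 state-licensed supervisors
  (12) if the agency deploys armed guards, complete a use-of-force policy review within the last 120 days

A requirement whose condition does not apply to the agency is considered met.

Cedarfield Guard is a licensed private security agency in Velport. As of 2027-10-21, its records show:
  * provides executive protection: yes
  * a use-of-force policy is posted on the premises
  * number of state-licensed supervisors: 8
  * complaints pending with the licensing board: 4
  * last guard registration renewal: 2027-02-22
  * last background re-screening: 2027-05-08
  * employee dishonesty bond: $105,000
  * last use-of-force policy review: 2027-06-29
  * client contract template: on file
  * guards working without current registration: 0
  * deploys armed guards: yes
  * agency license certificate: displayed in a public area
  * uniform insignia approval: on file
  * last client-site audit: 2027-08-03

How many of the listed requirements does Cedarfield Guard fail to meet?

0

1. client contract template present → met
2. agency license certificate present → met
3. background re-screening 166 days ago vs limit 180 → met
4. employee dishonesty bond $105,000 ≥ $70,000 → met
5. condition 'provides executive protection' holds; guards working without current registration 0 ≤ 0 → met
6. guard registration renewal 241 days ago vs limit 270 → met
7. uniform insignia approval present → met
8. client-site audit 79 days ago vs limit 90 → met
9. complaints pending with the licensing board 4 ≤ 4 → met
10. use-of-force policy present → met
11. state-licensed supervisors 8 ≥ 4 → met
12. condition 'deploys armed guards' holds; use-of-force policy review 114 days ago vs limit 120 → met
Not met: 0 of 12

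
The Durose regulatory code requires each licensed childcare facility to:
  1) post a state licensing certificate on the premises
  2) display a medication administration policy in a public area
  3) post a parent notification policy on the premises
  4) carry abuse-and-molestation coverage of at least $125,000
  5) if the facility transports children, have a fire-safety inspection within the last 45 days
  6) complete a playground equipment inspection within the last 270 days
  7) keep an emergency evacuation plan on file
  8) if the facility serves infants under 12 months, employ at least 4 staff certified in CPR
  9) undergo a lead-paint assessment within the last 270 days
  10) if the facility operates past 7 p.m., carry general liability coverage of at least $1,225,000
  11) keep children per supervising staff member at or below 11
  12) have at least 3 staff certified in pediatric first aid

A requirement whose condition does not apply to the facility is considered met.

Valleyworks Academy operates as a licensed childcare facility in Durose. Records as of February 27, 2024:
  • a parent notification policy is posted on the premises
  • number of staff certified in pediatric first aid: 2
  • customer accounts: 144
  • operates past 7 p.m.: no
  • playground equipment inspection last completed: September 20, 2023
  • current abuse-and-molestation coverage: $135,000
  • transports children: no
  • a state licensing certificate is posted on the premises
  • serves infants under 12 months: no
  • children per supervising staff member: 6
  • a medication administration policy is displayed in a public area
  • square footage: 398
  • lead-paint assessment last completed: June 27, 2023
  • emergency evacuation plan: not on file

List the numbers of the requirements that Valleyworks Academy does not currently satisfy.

1. state licensing certificate present → met
2. medication administration policy present → met
3. parent notification policy present → met
4. abuse-and-molestation coverage $135,000 ≥ $125,000 → met
5. condition 'transports children' does not hold → requirement n/a → met
6. playground equipment inspection 160 days ago vs limit 270 → met
7. emergency evacuation plan absent → not met
8. condition 'serves infants under 12 months' does not hold → requirement n/a → met
9. lead-paint assessment 245 days ago vs limit 270 → met
10. condition 'operates past 7 p.m.' does not hold → requirement n/a → met
11. children per supervising staff member 6 ≤ 11 → met
12. staff certified in pediatric first aid 2 < 3 → not met
Not met: 7, 12

7, 12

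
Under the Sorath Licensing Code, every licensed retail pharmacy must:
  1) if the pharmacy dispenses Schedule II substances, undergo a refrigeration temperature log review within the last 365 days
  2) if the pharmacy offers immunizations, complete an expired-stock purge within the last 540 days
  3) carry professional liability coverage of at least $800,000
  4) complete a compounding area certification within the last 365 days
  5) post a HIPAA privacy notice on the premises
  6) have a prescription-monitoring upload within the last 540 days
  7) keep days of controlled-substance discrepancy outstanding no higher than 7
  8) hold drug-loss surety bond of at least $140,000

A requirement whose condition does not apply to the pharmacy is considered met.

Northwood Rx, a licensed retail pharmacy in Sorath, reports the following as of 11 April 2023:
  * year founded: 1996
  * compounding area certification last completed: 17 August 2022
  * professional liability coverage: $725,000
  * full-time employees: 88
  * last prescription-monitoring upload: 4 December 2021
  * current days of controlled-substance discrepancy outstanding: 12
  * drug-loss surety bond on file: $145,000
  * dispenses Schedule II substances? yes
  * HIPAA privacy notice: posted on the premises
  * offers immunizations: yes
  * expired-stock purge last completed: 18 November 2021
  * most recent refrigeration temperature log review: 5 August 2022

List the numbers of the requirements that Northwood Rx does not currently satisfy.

3, 7

1. condition 'dispenses Schedule II substances' holds; refrigeration temperature log review 249 days ago vs limit 365 → met
2. condition 'offers immunizations' holds; expired-stock purge 509 days ago vs limit 540 → met
3. professional liability coverage $725,000 < $800,000 → not met
4. compounding area certification 237 days ago vs limit 365 → met
5. HIPAA privacy notice present → met
6. prescription-monitoring upload 493 days ago vs limit 540 → met
7. days of controlled-substance discrepancy outstanding 12 > 7 → not met
8. drug-loss surety bond $145,000 ≥ $140,000 → met
Not met: 3, 7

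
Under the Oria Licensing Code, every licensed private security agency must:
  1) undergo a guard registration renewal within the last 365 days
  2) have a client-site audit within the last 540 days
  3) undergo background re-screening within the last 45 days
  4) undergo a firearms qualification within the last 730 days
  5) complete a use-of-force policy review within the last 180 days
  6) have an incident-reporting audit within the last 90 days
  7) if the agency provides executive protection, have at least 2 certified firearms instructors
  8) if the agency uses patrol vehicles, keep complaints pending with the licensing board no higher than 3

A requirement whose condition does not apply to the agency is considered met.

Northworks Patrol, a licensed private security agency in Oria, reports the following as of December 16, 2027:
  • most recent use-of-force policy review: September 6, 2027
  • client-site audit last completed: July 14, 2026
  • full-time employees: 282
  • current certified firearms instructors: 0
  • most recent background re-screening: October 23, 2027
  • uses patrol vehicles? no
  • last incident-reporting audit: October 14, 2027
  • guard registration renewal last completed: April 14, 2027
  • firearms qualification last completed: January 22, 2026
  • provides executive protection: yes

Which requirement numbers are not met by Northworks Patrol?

1. guard registration renewal 246 days ago vs limit 365 → met
2. client-site audit 520 days ago vs limit 540 → met
3. background re-screening 54 days ago vs limit 45 → not met
4. firearms qualification 693 days ago vs limit 730 → met
5. use-of-force policy review 101 days ago vs limit 180 → met
6. incident-reporting audit 63 days ago vs limit 90 → met
7. condition 'provides executive protection' holds; certified firearms instructors 0 < 2 → not met
8. condition 'uses patrol vehicles' does not hold → requirement n/a → met
Not met: 3, 7

3, 7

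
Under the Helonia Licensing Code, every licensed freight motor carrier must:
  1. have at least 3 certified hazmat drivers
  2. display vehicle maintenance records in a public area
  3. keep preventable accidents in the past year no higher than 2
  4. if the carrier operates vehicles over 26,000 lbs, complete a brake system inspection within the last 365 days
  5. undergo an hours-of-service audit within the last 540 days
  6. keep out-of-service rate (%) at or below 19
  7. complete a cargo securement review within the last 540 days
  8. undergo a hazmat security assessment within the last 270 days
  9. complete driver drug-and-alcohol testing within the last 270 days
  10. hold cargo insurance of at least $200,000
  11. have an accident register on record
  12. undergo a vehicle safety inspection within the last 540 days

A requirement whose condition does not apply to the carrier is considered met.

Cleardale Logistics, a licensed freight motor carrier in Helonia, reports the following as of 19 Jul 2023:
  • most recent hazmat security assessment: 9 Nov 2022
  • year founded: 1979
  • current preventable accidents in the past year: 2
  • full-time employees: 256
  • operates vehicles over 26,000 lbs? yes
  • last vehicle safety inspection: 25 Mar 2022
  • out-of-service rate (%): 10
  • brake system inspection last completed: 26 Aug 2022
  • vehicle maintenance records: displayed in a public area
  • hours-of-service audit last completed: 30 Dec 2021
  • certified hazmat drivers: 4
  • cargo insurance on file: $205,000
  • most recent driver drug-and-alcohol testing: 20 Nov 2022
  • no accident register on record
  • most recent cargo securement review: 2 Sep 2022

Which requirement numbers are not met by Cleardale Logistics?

1. certified hazmat drivers 4 ≥ 3 → met
2. vehicle maintenance records present → met
3. preventable accidents in the past year 2 ≤ 2 → met
4. condition 'operates vehicles over 26,000 lbs' holds; brake system inspection 327 days ago vs limit 365 → met
5. hours-of-service audit 566 days ago vs limit 540 → not met
6. out-of-service rate (%) 10 ≤ 19 → met
7. cargo securement review 320 days ago vs limit 540 → met
8. hazmat security assessment 252 days ago vs limit 270 → met
9. driver drug-and-alcohol testing 241 days ago vs limit 270 → met
10. cargo insurance $205,000 ≥ $200,000 → met
11. accident register absent → not met
12. vehicle safety inspection 481 days ago vs limit 540 → met
Not met: 5, 11

5, 11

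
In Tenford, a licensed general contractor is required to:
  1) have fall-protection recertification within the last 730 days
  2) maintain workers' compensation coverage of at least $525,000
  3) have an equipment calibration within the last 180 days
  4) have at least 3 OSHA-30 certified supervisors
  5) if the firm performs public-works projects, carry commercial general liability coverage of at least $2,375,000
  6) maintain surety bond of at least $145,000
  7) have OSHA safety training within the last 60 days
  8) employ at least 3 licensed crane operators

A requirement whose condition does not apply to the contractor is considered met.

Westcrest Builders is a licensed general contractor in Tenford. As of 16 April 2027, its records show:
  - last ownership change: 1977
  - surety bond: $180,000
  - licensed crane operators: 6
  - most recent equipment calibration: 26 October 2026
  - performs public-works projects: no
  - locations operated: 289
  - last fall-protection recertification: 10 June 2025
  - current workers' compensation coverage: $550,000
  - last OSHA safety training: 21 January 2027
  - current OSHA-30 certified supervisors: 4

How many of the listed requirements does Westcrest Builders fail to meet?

1

1. fall-protection recertification 675 days ago vs limit 730 → met
2. workers' compensation coverage $550,000 ≥ $525,000 → met
3. equipment calibration 172 days ago vs limit 180 → met
4. OSHA-30 certified supervisors 4 ≥ 3 → met
5. condition 'performs public-works projects' does not hold → requirement n/a → met
6. surety bond $180,000 ≥ $145,000 → met
7. OSHA safety training 85 days ago vs limit 60 → not met
8. licensed crane operators 6 ≥ 3 → met
Not met: 1 of 8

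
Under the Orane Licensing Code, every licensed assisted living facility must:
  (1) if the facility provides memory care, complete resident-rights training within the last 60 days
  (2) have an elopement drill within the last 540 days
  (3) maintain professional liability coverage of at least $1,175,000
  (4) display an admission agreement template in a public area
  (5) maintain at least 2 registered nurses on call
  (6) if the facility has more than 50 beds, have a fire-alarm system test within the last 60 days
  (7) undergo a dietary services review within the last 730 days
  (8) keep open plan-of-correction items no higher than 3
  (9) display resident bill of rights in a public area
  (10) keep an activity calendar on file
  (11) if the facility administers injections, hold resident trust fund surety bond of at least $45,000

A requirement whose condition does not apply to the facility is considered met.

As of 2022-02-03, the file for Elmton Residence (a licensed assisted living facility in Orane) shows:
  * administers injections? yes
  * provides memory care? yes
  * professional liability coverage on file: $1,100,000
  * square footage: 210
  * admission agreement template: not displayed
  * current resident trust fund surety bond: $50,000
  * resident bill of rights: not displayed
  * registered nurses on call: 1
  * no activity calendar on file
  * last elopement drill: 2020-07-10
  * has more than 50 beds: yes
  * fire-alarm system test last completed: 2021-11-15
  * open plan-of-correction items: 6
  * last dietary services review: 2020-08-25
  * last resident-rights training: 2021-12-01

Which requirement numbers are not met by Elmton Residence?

1. condition 'provides memory care' holds; resident-rights training 64 days ago vs limit 60 → not met
2. elopement drill 573 days ago vs limit 540 → not met
3. professional liability coverage $1,100,000 < $1,175,000 → not met
4. admission agreement template absent → not met
5. registered nurses on call 1 < 2 → not met
6. condition 'has more than 50 beds' holds; fire-alarm system test 80 days ago vs limit 60 → not met
7. dietary services review 527 days ago vs limit 730 → met
8. open plan-of-correction items 6 > 3 → not met
9. resident bill of rights absent → not met
10. activity calendar absent → not met
11. condition 'administers injections' holds; resident trust fund surety bond $50,000 ≥ $45,000 → met
Not met: 1, 2, 3, 4, 5, 6, 8, 9, 10

1, 2, 3, 4, 5, 6, 8, 9, 10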